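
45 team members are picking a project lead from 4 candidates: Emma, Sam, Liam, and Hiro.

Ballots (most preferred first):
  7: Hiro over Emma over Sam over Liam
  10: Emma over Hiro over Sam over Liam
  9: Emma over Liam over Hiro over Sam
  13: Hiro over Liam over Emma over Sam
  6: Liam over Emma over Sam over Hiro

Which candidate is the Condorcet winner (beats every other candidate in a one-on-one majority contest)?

Emma

Emma vs Sam: 45–0
Emma vs Liam: 26–19
Emma vs Hiro: 25–20
Emma beats every other candidate.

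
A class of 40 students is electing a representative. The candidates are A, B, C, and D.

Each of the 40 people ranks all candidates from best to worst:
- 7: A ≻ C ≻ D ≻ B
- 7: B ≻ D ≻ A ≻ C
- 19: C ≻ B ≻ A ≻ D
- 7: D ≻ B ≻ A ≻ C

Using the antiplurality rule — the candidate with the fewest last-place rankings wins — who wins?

A

Last-place votes: A 0, B 7, C 14, D 19.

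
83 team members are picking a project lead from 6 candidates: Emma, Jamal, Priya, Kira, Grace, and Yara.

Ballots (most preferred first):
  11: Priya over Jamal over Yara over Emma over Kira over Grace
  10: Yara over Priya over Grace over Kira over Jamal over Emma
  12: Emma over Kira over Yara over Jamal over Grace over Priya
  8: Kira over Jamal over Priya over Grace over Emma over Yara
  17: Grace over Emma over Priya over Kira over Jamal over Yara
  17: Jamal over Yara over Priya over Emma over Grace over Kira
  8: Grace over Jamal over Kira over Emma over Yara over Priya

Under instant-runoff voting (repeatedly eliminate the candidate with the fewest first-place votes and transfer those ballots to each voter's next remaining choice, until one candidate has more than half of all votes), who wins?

Jamal

Round 1: Emma 12, Jamal 17, Priya 11, Kira 8, Grace 25, Yara 10. Kira eliminated.
Round 2: Emma 12, Jamal 25, Priya 11, Grace 25, Yara 10. Yara eliminated.
Round 3: Emma 12, Jamal 25, Priya 21, Grace 25. Emma eliminated.
Round 4: Jamal 37, Priya 21, Grace 25. Priya eliminated.
Round 5: Jamal 48, Grace 35. Jamal has a majority (≥42).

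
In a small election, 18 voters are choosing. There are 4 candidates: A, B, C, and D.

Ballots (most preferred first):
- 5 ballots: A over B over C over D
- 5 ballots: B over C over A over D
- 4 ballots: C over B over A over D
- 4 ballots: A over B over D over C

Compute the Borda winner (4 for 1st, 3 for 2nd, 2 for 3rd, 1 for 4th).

B

A: 5×4 + 5×2 + 4×2 + 4×4 = 54
B: 5×3 + 5×4 + 4×3 + 4×3 = 59
C: 5×2 + 5×3 + 4×4 + 4×1 = 45
D: 5×1 + 5×1 + 4×1 + 4×2 = 22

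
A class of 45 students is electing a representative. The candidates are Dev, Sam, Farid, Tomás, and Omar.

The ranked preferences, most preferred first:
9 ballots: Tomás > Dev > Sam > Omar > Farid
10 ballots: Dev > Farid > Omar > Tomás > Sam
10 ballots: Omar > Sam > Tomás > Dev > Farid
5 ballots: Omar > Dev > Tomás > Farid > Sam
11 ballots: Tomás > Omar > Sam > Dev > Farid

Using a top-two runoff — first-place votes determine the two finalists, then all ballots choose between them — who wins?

Round 1 first-place votes: Dev 10, Sam 0, Farid 0, Tomás 20, Omar 15. Tomás and Omar advance.
Runoff: Tomás is ranked above Omar on 20 ballots, Omar above Tomás on 25.

Omar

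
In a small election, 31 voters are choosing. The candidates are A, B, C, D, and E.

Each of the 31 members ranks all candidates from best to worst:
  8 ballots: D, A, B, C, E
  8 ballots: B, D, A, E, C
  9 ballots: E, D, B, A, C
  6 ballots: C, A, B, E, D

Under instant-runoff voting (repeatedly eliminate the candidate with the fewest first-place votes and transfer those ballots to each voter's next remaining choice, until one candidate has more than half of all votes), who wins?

Round 1: A 0, B 8, C 6, D 8, E 9. A eliminated.
Round 2: B 8, C 6, D 8, E 9. C eliminated.
Round 3: B 14, D 8, E 9. D eliminated.
Round 4: B 22, E 9. B has a majority (≥16).

B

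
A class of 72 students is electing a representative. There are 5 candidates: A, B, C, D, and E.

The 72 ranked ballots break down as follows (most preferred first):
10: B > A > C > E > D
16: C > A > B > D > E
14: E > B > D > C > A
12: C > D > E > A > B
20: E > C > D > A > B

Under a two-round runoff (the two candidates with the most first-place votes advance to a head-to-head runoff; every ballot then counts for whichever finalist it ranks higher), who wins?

C

Round 1 first-place votes: A 0, B 10, C 28, D 0, E 34. E and C advance.
Runoff: E is ranked above C on 34 ballots, C above E on 38.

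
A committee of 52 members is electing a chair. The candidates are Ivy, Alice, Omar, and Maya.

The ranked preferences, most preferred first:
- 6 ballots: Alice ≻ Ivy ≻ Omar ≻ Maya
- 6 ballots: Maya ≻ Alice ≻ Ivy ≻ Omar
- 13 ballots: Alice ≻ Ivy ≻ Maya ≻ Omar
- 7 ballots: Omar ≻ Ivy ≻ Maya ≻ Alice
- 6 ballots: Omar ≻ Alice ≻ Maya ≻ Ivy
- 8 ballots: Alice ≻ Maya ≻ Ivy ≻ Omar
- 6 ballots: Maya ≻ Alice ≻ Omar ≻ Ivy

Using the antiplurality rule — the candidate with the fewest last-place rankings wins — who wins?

Last-place votes: Ivy 12, Alice 7, Omar 27, Maya 6.

Maya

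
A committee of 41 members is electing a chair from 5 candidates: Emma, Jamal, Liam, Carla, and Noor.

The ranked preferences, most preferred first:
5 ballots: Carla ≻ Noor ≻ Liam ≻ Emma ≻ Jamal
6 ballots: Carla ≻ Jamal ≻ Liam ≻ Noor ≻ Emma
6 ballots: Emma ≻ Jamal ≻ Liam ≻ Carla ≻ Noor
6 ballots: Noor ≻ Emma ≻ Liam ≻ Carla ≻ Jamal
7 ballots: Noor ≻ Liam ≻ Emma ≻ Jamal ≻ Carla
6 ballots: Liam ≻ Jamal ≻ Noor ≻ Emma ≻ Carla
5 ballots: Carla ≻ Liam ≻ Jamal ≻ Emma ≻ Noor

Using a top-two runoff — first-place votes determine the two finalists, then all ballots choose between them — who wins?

Carla

Round 1 first-place votes: Emma 6, Jamal 0, Liam 6, Carla 16, Noor 13. Carla and Noor advance.
Runoff: Carla is ranked above Noor on 22 ballots, Noor above Carla on 19.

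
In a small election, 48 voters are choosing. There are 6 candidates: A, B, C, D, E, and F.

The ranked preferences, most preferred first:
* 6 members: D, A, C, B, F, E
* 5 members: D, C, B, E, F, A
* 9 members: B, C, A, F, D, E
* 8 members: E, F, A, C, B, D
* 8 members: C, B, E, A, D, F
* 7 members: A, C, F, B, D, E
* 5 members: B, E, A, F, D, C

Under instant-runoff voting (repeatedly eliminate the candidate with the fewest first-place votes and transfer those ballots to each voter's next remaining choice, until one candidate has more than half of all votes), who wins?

C

Round 1: A 7, B 14, C 8, D 11, E 8, F 0. F eliminated.
Round 2: A 7, B 14, C 8, D 11, E 8. A eliminated.
Round 3: B 14, C 15, D 11, E 8. E eliminated.
Round 4: B 14, C 23, D 11. D eliminated.
Round 5: B 14, C 34. C has a majority (≥25).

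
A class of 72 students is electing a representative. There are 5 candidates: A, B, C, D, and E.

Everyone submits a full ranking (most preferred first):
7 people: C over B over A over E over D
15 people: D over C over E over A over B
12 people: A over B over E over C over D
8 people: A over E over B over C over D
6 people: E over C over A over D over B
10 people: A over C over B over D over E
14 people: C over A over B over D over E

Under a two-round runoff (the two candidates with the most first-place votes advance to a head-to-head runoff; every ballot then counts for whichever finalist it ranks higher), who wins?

Round 1 first-place votes: A 30, B 0, C 21, D 15, E 6. A and C advance.
Runoff: A is ranked above C on 30 ballots, C above A on 42.

C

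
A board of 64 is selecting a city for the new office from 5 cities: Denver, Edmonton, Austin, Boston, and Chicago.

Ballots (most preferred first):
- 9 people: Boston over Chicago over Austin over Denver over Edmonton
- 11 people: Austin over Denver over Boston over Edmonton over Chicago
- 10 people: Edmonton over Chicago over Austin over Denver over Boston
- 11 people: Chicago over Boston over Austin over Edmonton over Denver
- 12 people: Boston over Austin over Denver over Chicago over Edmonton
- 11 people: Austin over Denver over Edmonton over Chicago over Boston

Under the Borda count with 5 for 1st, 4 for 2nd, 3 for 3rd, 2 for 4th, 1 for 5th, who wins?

Austin

Denver: 9×2 + 11×4 + 10×2 + 11×1 + 12×3 + 11×4 = 173
Edmonton: 9×1 + 11×2 + 10×5 + 11×2 + 12×1 + 11×3 = 148
Austin: 9×3 + 11×5 + 10×3 + 11×3 + 12×4 + 11×5 = 248
Boston: 9×5 + 11×3 + 10×1 + 11×4 + 12×5 + 11×1 = 203
Chicago: 9×4 + 11×1 + 10×4 + 11×5 + 12×2 + 11×2 = 188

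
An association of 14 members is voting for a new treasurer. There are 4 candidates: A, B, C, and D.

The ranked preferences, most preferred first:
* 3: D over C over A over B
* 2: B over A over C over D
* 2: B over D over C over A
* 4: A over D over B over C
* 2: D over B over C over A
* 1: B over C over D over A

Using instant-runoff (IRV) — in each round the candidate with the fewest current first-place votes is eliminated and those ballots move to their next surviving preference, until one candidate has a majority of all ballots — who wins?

Round 1: A 4, B 5, C 0, D 5. C eliminated.
Round 2: A 4, B 5, D 5. A eliminated.
Round 3: B 5, D 9. D has a majority (≥8).

D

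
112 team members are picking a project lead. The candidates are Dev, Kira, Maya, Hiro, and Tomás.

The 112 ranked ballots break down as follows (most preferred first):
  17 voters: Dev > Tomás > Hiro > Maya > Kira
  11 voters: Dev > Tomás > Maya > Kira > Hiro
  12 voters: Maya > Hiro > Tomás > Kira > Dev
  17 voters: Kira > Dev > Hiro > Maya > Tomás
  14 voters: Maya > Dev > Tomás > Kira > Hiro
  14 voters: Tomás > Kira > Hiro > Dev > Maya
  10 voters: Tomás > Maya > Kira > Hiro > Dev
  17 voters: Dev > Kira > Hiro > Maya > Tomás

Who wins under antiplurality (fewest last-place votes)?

Last-place votes: Dev 22, Kira 17, Maya 14, Hiro 25, Tomás 34.

Maya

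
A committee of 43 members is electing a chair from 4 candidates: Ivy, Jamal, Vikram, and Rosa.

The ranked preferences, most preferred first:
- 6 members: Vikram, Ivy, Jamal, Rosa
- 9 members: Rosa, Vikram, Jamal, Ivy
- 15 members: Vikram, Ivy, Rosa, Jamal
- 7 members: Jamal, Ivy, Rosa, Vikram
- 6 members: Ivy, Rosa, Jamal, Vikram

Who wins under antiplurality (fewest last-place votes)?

Last-place votes: Ivy 9, Jamal 15, Vikram 13, Rosa 6.

Rosa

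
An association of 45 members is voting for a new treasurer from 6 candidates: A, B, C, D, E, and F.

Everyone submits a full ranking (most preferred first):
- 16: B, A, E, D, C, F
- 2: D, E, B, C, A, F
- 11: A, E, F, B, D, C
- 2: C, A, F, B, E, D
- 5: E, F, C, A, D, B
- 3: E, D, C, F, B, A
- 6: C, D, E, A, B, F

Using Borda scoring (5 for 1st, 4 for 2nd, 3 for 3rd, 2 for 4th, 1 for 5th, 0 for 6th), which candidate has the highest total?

A: 16×4 + 2×1 + 11×5 + 2×4 + 5×2 + 3×0 + 6×2 = 151
B: 16×5 + 2×3 + 11×2 + 2×2 + 5×0 + 3×1 + 6×1 = 121
C: 16×1 + 2×2 + 11×0 + 2×5 + 5×3 + 3×3 + 6×5 = 84
D: 16×2 + 2×5 + 11×1 + 2×0 + 5×1 + 3×4 + 6×4 = 94
E: 16×3 + 2×4 + 11×4 + 2×1 + 5×5 + 3×5 + 6×3 = 160
F: 16×0 + 2×0 + 11×3 + 2×3 + 5×4 + 3×2 + 6×0 = 65

E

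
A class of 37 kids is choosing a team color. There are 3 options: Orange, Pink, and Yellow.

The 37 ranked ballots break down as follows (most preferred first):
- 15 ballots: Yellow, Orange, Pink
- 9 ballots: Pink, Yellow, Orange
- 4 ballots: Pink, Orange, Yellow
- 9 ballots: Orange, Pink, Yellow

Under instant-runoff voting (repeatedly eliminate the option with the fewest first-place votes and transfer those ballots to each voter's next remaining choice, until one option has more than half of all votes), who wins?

Round 1: Orange 9, Pink 13, Yellow 15. Orange eliminated.
Round 2: Pink 22, Yellow 15. Pink has a majority (≥19).

Pink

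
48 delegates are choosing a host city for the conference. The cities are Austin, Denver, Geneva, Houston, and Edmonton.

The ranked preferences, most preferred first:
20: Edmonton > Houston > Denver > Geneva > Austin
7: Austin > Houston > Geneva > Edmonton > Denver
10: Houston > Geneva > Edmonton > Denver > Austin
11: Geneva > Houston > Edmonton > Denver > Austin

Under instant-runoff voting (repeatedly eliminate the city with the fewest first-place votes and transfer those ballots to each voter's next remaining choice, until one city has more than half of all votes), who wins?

Round 1: Austin 7, Denver 0, Geneva 11, Houston 10, Edmonton 20. Denver eliminated.
Round 2: Austin 7, Geneva 11, Houston 10, Edmonton 20. Austin eliminated.
Round 3: Geneva 11, Houston 17, Edmonton 20. Geneva eliminated.
Round 4: Houston 28, Edmonton 20. Houston has a majority (≥25).

Houston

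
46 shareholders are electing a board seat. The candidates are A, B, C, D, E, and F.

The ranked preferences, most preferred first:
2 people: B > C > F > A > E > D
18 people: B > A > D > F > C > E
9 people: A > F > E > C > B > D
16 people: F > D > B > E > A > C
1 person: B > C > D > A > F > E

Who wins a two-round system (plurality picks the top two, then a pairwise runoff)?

Round 1 first-place votes: A 9, B 21, C 0, D 0, E 0, F 16. B and F advance.
Runoff: B is ranked above F on 21 ballots, F above B on 25.

F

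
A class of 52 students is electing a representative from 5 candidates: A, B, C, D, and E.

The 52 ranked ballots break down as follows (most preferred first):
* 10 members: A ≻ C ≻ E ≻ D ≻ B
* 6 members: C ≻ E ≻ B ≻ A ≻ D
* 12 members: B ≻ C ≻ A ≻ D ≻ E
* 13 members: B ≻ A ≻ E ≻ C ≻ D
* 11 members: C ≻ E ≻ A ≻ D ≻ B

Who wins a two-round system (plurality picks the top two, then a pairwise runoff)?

C

Round 1 first-place votes: A 10, B 25, C 17, D 0, E 0. B and C advance.
Runoff: B is ranked above C on 25 ballots, C above B on 27.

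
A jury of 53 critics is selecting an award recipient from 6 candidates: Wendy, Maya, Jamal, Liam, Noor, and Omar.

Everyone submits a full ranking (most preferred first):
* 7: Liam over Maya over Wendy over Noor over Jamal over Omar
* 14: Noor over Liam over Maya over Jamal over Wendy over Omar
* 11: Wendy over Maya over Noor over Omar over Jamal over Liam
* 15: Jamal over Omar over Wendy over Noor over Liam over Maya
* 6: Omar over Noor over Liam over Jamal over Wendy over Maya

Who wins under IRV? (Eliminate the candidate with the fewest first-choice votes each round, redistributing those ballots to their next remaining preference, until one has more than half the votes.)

Wendy

Round 1: Wendy 11, Maya 0, Jamal 15, Liam 7, Noor 14, Omar 6. Maya eliminated.
Round 2: Wendy 11, Jamal 15, Liam 7, Noor 14, Omar 6. Omar eliminated.
Round 3: Wendy 11, Jamal 15, Liam 7, Noor 20. Liam eliminated.
Round 4: Wendy 18, Jamal 15, Noor 20. Jamal eliminated.
Round 5: Wendy 33, Noor 20. Wendy has a majority (≥27).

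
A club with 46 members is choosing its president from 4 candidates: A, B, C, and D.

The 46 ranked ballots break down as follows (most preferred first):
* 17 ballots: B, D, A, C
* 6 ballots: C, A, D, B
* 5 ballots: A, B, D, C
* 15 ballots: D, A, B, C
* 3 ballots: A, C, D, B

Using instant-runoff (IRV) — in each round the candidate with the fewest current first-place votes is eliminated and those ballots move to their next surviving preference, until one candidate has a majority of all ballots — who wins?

D

Round 1: A 8, B 17, C 6, D 15. C eliminated.
Round 2: A 14, B 17, D 15. A eliminated.
Round 3: B 22, D 24. D has a majority (≥24).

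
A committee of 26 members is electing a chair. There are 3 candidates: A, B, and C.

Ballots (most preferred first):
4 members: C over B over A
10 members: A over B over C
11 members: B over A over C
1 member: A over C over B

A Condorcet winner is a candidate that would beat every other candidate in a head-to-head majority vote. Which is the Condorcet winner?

B

B vs A: 15–11
B vs C: 21–5
B beats every other candidate.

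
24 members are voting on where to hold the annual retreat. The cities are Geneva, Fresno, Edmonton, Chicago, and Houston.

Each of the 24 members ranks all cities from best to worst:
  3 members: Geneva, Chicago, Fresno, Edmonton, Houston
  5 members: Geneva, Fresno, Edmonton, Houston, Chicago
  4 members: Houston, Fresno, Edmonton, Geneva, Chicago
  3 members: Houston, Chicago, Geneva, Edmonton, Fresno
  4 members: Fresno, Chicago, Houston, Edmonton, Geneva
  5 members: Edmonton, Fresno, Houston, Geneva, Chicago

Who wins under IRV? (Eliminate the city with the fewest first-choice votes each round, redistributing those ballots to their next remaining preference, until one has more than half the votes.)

Round 1: Geneva 8, Fresno 4, Edmonton 5, Chicago 0, Houston 7. Chicago eliminated.
Round 2: Geneva 8, Fresno 4, Edmonton 5, Houston 7. Fresno eliminated.
Round 3: Geneva 8, Edmonton 5, Houston 11. Edmonton eliminated.
Round 4: Geneva 8, Houston 16. Houston has a majority (≥13).

Houston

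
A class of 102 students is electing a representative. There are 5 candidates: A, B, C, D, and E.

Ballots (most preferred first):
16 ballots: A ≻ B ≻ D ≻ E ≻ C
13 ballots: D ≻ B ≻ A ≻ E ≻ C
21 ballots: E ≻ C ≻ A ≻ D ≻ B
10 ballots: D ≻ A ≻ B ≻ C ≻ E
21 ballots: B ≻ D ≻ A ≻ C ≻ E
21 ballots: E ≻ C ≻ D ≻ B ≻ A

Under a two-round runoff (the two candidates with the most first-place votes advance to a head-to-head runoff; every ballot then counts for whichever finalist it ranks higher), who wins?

Round 1 first-place votes: A 16, B 21, C 0, D 23, E 42. E and D advance.
Runoff: E is ranked above D on 42 ballots, D above E on 60.

D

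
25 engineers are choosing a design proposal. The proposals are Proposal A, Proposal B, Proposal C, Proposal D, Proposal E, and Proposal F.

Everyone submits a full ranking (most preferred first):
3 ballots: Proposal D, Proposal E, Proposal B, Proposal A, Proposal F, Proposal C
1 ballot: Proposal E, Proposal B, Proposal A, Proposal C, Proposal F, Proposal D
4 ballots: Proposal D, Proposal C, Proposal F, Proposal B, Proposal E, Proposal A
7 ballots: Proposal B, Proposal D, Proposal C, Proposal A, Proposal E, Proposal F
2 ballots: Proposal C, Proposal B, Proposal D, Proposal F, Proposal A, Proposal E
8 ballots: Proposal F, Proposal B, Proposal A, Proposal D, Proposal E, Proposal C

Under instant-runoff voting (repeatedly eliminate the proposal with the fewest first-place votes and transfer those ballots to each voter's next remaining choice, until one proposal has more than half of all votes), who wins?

Round 1: Proposal A 0, Proposal B 7, Proposal C 2, Proposal D 7, Proposal E 1, Proposal F 8. Proposal A eliminated.
Round 2: Proposal B 7, Proposal C 2, Proposal D 7, Proposal E 1, Proposal F 8. Proposal E eliminated.
Round 3: Proposal B 8, Proposal C 2, Proposal D 7, Proposal F 8. Proposal C eliminated.
Round 4: Proposal B 10, Proposal D 7, Proposal F 8. Proposal D eliminated.
Round 5: Proposal B 13, Proposal F 12. Proposal B has a majority (≥13).

Proposal B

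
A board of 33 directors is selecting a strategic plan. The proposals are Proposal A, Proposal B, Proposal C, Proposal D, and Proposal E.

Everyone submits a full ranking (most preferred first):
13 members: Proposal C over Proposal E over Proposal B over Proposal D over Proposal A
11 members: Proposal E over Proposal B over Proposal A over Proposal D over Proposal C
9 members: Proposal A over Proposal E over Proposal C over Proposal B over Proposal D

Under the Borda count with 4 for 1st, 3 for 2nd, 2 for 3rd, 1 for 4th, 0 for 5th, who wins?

Proposal A: 13×0 + 11×2 + 9×4 = 58
Proposal B: 13×2 + 11×3 + 9×1 = 68
Proposal C: 13×4 + 11×0 + 9×2 = 70
Proposal D: 13×1 + 11×1 + 9×0 = 24
Proposal E: 13×3 + 11×4 + 9×3 = 110

Proposal E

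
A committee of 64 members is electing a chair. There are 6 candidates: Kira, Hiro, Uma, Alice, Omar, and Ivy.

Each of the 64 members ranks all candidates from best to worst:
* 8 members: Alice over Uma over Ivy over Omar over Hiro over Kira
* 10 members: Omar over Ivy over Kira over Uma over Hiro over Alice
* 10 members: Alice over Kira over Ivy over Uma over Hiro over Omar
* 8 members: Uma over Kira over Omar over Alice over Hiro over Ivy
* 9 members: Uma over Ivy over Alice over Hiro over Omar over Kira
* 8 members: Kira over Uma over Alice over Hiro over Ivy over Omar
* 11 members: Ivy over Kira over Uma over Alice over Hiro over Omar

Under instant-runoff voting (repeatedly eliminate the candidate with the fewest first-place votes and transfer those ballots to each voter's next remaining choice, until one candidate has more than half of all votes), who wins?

Uma

Round 1: Kira 8, Hiro 0, Uma 17, Alice 18, Omar 10, Ivy 11. Hiro eliminated.
Round 2: Kira 8, Uma 17, Alice 18, Omar 10, Ivy 11. Kira eliminated.
Round 3: Uma 25, Alice 18, Omar 10, Ivy 11. Omar eliminated.
Round 4: Uma 25, Alice 18, Ivy 21. Alice eliminated.
Round 5: Uma 33, Ivy 31. Uma has a majority (≥33).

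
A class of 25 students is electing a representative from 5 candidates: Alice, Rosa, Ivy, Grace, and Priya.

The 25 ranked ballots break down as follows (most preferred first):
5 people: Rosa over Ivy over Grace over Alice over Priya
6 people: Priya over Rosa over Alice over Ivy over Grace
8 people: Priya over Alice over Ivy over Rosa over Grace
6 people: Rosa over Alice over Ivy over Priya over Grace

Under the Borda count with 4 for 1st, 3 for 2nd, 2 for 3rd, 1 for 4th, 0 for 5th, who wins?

Rosa

Alice: 5×1 + 6×2 + 8×3 + 6×3 = 59
Rosa: 5×4 + 6×3 + 8×1 + 6×4 = 70
Ivy: 5×3 + 6×1 + 8×2 + 6×2 = 49
Grace: 5×2 + 6×0 + 8×0 + 6×0 = 10
Priya: 5×0 + 6×4 + 8×4 + 6×1 = 62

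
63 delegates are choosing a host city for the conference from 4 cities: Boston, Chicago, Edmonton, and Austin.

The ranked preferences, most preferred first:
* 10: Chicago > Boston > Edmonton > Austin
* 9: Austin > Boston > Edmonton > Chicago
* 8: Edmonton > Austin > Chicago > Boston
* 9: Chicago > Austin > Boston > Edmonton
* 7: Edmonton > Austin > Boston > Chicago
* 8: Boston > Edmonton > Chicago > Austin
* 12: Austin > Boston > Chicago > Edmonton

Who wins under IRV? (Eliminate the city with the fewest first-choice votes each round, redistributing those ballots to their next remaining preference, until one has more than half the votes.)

Edmonton

Round 1: Boston 8, Chicago 19, Edmonton 15, Austin 21. Boston eliminated.
Round 2: Chicago 19, Edmonton 23, Austin 21. Chicago eliminated.
Round 3: Edmonton 33, Austin 30. Edmonton has a majority (≥32).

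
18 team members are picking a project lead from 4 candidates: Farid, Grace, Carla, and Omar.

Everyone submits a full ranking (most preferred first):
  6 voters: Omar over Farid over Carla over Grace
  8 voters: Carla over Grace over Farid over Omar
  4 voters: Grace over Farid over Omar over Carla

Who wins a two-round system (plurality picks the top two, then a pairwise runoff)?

Omar

Round 1 first-place votes: Farid 0, Grace 4, Carla 8, Omar 6. Carla and Omar advance.
Runoff: Carla is ranked above Omar on 8 ballots, Omar above Carla on 10.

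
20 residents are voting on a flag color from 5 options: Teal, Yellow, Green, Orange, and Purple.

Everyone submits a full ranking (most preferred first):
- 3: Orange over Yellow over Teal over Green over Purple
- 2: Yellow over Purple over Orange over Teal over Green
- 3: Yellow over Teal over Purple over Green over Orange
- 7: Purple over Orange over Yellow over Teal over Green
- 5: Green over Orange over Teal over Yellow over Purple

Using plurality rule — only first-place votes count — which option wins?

Purple

First-place votes: Teal 0, Yellow 5, Green 5, Orange 3, Purple 7.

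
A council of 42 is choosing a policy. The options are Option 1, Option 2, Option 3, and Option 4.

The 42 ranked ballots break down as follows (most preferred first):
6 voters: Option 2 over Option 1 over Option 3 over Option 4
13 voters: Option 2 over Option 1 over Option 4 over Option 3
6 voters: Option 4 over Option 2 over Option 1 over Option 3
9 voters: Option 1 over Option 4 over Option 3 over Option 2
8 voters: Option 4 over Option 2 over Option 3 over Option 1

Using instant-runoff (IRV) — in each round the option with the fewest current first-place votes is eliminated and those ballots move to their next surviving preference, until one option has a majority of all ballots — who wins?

Option 4

Round 1: Option 1 9, Option 2 19, Option 3 0, Option 4 14. Option 3 eliminated.
Round 2: Option 1 9, Option 2 19, Option 4 14. Option 1 eliminated.
Round 3: Option 2 19, Option 4 23. Option 4 has a majority (≥22).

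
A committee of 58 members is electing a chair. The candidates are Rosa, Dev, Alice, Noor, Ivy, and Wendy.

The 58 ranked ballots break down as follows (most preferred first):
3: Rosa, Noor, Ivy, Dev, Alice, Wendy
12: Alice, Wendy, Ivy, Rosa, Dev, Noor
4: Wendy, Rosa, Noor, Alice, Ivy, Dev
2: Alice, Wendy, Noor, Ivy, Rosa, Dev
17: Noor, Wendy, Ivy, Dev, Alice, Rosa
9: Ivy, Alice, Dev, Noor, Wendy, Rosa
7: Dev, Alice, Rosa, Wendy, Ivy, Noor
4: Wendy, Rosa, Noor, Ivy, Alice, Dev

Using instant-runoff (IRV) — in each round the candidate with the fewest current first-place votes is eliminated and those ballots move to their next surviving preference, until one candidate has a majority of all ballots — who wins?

Alice

Round 1: Rosa 3, Dev 7, Alice 14, Noor 17, Ivy 9, Wendy 8. Rosa eliminated.
Round 2: Dev 7, Alice 14, Noor 20, Ivy 9, Wendy 8. Dev eliminated.
Round 3: Alice 21, Noor 20, Ivy 9, Wendy 8. Wendy eliminated.
Round 4: Alice 21, Noor 28, Ivy 9. Ivy eliminated.
Round 5: Alice 30, Noor 28. Alice has a majority (≥30).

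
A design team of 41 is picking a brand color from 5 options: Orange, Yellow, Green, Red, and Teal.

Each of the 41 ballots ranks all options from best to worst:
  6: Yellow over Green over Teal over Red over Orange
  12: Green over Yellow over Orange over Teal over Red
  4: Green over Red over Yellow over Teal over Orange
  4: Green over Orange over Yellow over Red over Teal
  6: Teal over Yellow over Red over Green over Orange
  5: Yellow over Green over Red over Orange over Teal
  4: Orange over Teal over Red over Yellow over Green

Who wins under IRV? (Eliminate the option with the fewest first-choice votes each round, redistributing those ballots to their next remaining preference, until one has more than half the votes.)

Round 1: Orange 4, Yellow 11, Green 20, Red 0, Teal 6. Red eliminated.
Round 2: Orange 4, Yellow 11, Green 20, Teal 6. Orange eliminated.
Round 3: Yellow 11, Green 20, Teal 10. Teal eliminated.
Round 4: Yellow 21, Green 20. Yellow has a majority (≥21).

Yellow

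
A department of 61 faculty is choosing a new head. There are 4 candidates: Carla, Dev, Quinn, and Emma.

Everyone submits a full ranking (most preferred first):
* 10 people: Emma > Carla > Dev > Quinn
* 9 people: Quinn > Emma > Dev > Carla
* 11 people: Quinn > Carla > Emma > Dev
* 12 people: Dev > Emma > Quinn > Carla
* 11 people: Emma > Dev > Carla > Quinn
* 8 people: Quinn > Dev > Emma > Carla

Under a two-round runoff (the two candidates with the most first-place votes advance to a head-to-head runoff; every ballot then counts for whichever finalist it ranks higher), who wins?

Round 1 first-place votes: Carla 0, Dev 12, Quinn 28, Emma 21. Quinn and Emma advance.
Runoff: Quinn is ranked above Emma on 28 ballots, Emma above Quinn on 33.

Emma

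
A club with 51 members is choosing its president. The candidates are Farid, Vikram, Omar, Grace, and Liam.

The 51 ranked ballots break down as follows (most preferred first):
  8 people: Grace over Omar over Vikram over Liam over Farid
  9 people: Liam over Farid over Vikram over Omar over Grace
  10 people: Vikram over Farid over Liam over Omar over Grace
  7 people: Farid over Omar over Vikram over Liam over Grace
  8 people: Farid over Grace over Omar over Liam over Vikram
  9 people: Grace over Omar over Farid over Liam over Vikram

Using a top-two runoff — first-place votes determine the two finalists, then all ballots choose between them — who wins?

Farid

Round 1 first-place votes: Farid 15, Vikram 10, Omar 0, Grace 17, Liam 9. Grace and Farid advance.
Runoff: Grace is ranked above Farid on 17 ballots, Farid above Grace on 34.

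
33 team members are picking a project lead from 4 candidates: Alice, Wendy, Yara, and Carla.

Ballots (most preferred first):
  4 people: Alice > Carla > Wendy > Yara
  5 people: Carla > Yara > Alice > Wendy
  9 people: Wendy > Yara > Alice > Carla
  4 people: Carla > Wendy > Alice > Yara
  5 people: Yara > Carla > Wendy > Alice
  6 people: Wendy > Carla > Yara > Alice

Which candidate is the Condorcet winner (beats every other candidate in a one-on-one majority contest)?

Carla

Carla vs Alice: 20–13
Carla vs Wendy: 18–15
Carla vs Yara: 19–14
Carla beats every other candidate.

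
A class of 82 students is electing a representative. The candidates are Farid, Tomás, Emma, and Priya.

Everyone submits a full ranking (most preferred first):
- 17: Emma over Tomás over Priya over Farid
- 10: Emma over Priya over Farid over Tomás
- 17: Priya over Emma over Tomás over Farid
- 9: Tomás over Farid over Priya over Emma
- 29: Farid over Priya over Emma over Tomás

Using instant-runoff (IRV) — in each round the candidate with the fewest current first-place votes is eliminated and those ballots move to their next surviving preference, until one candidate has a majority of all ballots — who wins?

Round 1: Farid 29, Tomás 9, Emma 27, Priya 17. Tomás eliminated.
Round 2: Farid 38, Emma 27, Priya 17. Priya eliminated.
Round 3: Farid 38, Emma 44. Emma has a majority (≥42).

Emma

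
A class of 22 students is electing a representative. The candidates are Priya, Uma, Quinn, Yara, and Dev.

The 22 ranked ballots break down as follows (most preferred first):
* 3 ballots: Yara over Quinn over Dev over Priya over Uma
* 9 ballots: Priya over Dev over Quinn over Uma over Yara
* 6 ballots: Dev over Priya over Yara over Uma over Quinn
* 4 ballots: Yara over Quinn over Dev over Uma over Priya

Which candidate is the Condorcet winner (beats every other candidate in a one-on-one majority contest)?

Dev

Dev vs Priya: 13–9
Dev vs Uma: 22–0
Dev vs Quinn: 15–7
Dev vs Yara: 15–7
Dev beats every other candidate.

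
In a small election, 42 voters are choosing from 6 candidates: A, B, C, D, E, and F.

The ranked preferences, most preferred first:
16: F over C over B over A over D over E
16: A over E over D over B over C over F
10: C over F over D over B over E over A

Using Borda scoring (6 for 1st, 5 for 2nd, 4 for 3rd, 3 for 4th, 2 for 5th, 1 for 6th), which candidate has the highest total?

A: 16×3 + 16×6 + 10×1 = 154
B: 16×4 + 16×3 + 10×3 = 142
C: 16×5 + 16×2 + 10×6 = 172
D: 16×2 + 16×4 + 10×4 = 136
E: 16×1 + 16×5 + 10×2 = 116
F: 16×6 + 16×1 + 10×5 = 162

C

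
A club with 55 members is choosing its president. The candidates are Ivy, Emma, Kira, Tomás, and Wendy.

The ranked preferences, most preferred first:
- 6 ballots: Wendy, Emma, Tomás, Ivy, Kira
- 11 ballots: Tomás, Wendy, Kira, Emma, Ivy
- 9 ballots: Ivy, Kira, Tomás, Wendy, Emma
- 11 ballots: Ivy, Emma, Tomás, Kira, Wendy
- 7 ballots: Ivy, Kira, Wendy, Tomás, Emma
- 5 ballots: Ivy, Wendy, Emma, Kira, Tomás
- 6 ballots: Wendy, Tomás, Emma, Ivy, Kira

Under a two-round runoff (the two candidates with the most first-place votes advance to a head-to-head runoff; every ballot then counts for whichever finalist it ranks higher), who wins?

Round 1 first-place votes: Ivy 32, Emma 0, Kira 0, Tomás 11, Wendy 12. Ivy and Wendy advance.
Runoff: Ivy is ranked above Wendy on 32 ballots, Wendy above Ivy on 23.

Ivy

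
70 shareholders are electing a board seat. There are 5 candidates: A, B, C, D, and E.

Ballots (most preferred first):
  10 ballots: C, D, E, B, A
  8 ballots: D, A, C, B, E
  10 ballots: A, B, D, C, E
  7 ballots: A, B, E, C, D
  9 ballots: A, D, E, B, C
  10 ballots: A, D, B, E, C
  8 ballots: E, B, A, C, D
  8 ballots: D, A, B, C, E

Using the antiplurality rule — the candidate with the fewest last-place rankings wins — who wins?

B

Last-place votes: A 10, B 0, C 19, D 15, E 26.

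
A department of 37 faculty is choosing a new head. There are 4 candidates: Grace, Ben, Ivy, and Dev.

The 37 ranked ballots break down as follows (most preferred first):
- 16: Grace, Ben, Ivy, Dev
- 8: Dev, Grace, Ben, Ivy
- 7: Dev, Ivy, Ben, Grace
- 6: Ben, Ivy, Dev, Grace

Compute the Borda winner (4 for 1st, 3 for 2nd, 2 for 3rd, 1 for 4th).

Ben

Grace: 16×4 + 8×3 + 7×1 + 6×1 = 101
Ben: 16×3 + 8×2 + 7×2 + 6×4 = 102
Ivy: 16×2 + 8×1 + 7×3 + 6×3 = 79
Dev: 16×1 + 8×4 + 7×4 + 6×2 = 88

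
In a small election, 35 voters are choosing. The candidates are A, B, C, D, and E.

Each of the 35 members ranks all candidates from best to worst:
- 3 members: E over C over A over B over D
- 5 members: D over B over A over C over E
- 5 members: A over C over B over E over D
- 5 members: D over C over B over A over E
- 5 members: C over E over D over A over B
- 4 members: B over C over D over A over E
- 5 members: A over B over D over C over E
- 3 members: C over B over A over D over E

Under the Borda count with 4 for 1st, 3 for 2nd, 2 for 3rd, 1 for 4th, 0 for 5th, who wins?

C

A: 3×2 + 5×2 + 5×4 + 5×1 + 5×1 + 4×1 + 5×4 + 3×2 = 76
B: 3×1 + 5×3 + 5×2 + 5×2 + 5×0 + 4×4 + 5×3 + 3×3 = 78
C: 3×3 + 5×1 + 5×3 + 5×3 + 5×4 + 4×3 + 5×1 + 3×4 = 93
D: 3×0 + 5×4 + 5×0 + 5×4 + 5×2 + 4×2 + 5×2 + 3×1 = 71
E: 3×4 + 5×0 + 5×1 + 5×0 + 5×3 + 4×0 + 5×0 + 3×0 = 32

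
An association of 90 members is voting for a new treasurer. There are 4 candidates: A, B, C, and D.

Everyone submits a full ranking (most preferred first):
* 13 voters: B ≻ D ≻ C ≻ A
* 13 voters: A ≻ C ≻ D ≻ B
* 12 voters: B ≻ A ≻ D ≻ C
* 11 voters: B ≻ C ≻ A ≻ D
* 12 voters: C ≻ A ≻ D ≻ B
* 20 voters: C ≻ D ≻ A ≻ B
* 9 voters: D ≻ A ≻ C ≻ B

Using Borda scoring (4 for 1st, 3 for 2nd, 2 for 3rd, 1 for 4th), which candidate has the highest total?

A: 13×1 + 13×4 + 12×3 + 11×2 + 12×3 + 20×2 + 9×3 = 226
B: 13×4 + 13×1 + 12×4 + 11×4 + 12×1 + 20×1 + 9×1 = 198
C: 13×2 + 13×3 + 12×1 + 11×3 + 12×4 + 20×4 + 9×2 = 256
D: 13×3 + 13×2 + 12×2 + 11×1 + 12×2 + 20×3 + 9×4 = 220

C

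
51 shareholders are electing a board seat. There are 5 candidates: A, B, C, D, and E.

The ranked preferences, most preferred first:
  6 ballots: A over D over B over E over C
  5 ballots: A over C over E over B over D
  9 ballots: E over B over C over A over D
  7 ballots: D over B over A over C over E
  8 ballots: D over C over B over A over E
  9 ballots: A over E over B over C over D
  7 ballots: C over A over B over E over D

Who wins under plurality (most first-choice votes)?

First-place votes: A 20, B 0, C 7, D 15, E 9.

A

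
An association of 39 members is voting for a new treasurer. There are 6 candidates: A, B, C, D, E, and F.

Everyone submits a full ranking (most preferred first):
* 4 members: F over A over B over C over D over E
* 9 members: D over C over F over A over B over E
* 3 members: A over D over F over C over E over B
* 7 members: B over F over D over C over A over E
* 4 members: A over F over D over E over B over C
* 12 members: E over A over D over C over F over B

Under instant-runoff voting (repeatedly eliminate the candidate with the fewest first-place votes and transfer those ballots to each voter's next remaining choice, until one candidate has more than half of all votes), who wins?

Round 1: A 7, B 7, C 0, D 9, E 12, F 4. C eliminated.
Round 2: A 7, B 7, D 9, E 12, F 4. F eliminated.
Round 3: A 11, B 7, D 9, E 12. B eliminated.
Round 4: A 11, D 16, E 12. A eliminated.
Round 5: D 27, E 12. D has a majority (≥20).

D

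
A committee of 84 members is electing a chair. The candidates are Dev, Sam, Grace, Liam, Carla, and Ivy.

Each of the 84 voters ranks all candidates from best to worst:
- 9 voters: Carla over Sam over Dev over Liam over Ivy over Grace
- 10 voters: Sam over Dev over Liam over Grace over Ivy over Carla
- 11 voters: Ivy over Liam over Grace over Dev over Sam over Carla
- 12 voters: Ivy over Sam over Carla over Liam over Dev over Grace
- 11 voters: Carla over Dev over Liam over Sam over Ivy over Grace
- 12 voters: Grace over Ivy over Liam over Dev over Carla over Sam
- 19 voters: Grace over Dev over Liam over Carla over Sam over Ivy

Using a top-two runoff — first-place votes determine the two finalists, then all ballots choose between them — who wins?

Round 1 first-place votes: Dev 0, Sam 10, Grace 31, Liam 0, Carla 20, Ivy 23. Grace and Ivy advance.
Runoff: Grace is ranked above Ivy on 41 ballots, Ivy above Grace on 43.

Ivy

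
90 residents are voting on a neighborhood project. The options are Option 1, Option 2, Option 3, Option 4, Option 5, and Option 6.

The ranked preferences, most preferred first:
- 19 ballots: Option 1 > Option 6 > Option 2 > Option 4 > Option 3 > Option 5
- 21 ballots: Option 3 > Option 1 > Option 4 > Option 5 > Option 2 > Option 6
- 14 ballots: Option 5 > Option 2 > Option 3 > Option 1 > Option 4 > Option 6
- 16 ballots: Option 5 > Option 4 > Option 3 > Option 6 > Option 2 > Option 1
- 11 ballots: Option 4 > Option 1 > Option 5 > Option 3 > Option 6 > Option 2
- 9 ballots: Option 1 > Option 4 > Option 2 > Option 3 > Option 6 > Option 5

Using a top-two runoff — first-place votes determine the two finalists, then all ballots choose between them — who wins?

Option 1

Round 1 first-place votes: Option 1 28, Option 2 0, Option 3 21, Option 4 11, Option 5 30, Option 6 0. Option 5 and Option 1 advance.
Runoff: Option 5 is ranked above Option 1 on 30 ballots, Option 1 above Option 5 on 60.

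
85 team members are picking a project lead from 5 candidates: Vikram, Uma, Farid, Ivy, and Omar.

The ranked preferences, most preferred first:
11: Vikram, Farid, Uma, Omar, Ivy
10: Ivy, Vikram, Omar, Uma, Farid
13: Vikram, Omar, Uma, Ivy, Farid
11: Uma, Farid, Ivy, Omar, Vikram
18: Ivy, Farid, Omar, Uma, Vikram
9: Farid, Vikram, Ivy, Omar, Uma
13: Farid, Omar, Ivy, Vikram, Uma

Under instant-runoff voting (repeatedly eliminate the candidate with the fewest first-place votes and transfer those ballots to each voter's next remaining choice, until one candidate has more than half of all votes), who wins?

Round 1: Vikram 24, Uma 11, Farid 22, Ivy 28, Omar 0. Omar eliminated.
Round 2: Vikram 24, Uma 11, Farid 22, Ivy 28. Uma eliminated.
Round 3: Vikram 24, Farid 33, Ivy 28. Vikram eliminated.
Round 4: Farid 44, Ivy 41. Farid has a majority (≥43).

Farid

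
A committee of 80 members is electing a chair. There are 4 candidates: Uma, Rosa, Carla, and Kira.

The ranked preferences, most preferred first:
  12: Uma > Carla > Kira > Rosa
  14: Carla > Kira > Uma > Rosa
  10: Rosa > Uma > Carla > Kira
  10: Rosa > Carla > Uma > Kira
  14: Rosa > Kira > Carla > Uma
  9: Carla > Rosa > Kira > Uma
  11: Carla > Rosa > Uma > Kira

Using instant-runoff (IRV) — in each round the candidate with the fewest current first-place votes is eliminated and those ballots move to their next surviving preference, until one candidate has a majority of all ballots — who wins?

Round 1: Uma 12, Rosa 34, Carla 34, Kira 0. Kira eliminated.
Round 2: Uma 12, Rosa 34, Carla 34. Uma eliminated.
Round 3: Rosa 34, Carla 46. Carla has a majority (≥41).

Carla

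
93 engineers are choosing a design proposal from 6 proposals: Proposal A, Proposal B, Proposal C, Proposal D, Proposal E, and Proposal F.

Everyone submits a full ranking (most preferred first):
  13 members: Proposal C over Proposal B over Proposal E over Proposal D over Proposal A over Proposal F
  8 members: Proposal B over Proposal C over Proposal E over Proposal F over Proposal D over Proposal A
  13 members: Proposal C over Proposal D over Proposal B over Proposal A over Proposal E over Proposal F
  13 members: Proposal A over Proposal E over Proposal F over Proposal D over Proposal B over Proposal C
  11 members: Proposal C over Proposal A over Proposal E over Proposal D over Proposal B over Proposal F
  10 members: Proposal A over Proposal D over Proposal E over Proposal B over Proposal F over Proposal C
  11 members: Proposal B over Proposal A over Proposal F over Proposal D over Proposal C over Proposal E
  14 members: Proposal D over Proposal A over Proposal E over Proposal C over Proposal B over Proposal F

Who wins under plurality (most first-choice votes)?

First-place votes: Proposal A 23, Proposal B 19, Proposal C 37, Proposal D 14, Proposal E 0, Proposal F 0.

Proposal C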